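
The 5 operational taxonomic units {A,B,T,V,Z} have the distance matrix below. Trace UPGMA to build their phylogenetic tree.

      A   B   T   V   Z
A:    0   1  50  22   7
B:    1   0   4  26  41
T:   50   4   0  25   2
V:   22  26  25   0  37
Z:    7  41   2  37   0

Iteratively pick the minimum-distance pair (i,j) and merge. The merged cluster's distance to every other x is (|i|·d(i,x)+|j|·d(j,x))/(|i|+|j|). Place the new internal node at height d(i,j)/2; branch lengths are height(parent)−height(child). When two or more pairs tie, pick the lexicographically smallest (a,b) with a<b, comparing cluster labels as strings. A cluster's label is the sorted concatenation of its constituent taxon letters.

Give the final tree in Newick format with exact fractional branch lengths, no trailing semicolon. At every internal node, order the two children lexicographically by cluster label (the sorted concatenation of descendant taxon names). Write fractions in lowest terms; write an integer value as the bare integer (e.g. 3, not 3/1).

step 1: merge (A,B) at d=1; branch lengths A→1/2, B→1/2; new cluster AB
  updated: d(AB,T)=27, d(AB,V)=24, d(AB,Z)=24
step 2: merge (T,Z) at d=2; branch lengths T→1, Z→1; new cluster TZ
  updated: d(AB,TZ)=51/2, d(TZ,V)=31
step 3: merge (AB,V) at d=24; branch lengths AB→23/2, V→12; new cluster ABV
  updated: d(ABV,TZ)=82/3
step 4: merge (ABV,TZ) at d=82/3; branch lengths ABV→5/3, TZ→38/3; new cluster ABTVZ
final tree: (((A:1/2,B:1/2):23/2,V:12):5/3,(T:1,Z:1):38/3)
total length: 245/6

(((A:1/2,B:1/2):23/2,V:12):5/3,(T:1,Z:1):38/3)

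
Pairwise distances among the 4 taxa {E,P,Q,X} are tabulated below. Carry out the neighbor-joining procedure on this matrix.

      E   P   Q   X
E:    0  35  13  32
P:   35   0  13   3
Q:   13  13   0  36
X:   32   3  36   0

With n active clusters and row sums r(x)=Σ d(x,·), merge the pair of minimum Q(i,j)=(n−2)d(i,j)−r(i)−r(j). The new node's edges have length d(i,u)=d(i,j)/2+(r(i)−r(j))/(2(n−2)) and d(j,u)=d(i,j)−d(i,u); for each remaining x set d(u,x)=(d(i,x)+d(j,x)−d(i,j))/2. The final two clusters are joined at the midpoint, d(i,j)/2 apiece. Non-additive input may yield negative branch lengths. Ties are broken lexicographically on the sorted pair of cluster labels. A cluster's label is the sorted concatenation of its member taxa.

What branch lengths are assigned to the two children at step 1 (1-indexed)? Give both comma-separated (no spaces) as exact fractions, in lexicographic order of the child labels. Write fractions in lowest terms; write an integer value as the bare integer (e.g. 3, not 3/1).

1. join E+Q (d=13, Q=-116) ⇒ EQ; edges |E|=11, |Q|=2
  updated: d(EQ,P)=35/2, d(EQ,X)=55/2
2. join EQ+P (d=35/2, Q=-48) ⇒ EPQ; edges |EQ|=21, |P|=-7/2
  updated: d(EPQ,X)=13/2
3. join EPQ+X (d=13/2) ⇒ EPQX; edges |EPQ|=13/4, |X|=13/4
final tree: (((E:11,Q:2):21,P:-7/2):13/4,X:13/4)
total length: 37

11,2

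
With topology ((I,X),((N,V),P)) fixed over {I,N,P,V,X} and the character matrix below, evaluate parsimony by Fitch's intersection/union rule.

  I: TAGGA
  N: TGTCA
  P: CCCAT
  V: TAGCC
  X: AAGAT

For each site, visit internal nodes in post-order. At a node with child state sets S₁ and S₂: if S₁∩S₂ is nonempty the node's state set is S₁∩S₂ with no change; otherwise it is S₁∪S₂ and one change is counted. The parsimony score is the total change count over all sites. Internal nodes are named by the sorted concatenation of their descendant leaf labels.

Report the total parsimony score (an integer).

11

IX@0: {T} ∪ {A} = {A,T} (union, +1)
NV@0: {T} ∩ {T} = {T} (intersection, +0)
NPV@0: {T} ∪ {C} = {C,T} (union, +1)
INPVX@0: {A,T} ∩ {C,T} = {T} (intersection, +0)
IX@1: {A} ∩ {A} = {A} (intersection, +0)
NV@1: {G} ∪ {A} = {A,G} (union, +1)
NPV@1: {A,G} ∪ {C} = {A,C,G} (union, +1)
INPVX@1: {A} ∩ {A,C,G} = {A} (intersection, +0)
IX@2: {G} ∩ {G} = {G} (intersection, +0)
NV@2: {T} ∪ {G} = {G,T} (union, +1)
NPV@2: {G,T} ∪ {C} = {C,G,T} (union, +1)
INPVX@2: {G} ∩ {C,G,T} = {G} (intersection, +0)
IX@3: {G} ∪ {A} = {A,G} (union, +1)
NV@3: {C} ∩ {C} = {C} (intersection, +0)
NPV@3: {C} ∪ {A} = {A,C} (union, +1)
INPVX@3: {A,G} ∩ {A,C} = {A} (intersection, +0)
IX@4: {A} ∪ {T} = {A,T} (union, +1)
NV@4: {A} ∪ {C} = {A,C} (union, +1)
NPV@4: {A,C} ∪ {T} = {A,C,T} (union, +1)
INPVX@4: {A,T} ∩ {A,C,T} = {A,T} (intersection, +0)
per-site changes: [2, 2, 2, 2, 3]; total = 11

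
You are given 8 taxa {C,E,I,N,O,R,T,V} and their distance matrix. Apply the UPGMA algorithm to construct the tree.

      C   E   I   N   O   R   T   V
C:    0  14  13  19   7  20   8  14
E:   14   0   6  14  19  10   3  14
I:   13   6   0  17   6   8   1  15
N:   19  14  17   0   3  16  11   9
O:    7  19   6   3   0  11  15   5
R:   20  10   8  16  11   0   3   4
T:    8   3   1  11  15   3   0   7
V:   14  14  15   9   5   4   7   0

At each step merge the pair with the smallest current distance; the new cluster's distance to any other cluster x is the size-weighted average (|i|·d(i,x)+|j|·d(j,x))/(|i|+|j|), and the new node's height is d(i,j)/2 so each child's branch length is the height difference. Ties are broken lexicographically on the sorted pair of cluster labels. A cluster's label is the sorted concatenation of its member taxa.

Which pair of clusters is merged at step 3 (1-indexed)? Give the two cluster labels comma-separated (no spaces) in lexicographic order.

R,V

iteration 1: select I,T (d=1); attach at lengths (1/2, 1/2); label the merged cluster IT
  updated: d(C,IT)=21/2, d(E,IT)=9/2, d(IT,N)=14, d(IT,O)=21/2, d(IT,R)=11/2, d(IT,V)=11
iteration 2: select N,O (d=3); attach at lengths (3/2, 3/2); label the merged cluster NO
  updated: d(C,NO)=13, d(E,NO)=33/2, d(IT,NO)=49/4, d(NO,R)=27/2, d(NO,V)=7
iteration 3: select R,V (d=4); attach at lengths (2, 2); label the merged cluster RV
  updated: d(C,RV)=17, d(E,RV)=12, d(IT,RV)=33/4, d(NO,RV)=41/4
iteration 4: select E,IT (d=9/2); attach at lengths (9/4, 7/4); label the merged cluster EIT
  updated: d(C,EIT)=35/3, d(EIT,NO)=41/3, d(EIT,RV)=19/2
iteration 5: select EIT,RV (d=19/2); attach at lengths (5/2, 11/4); label the merged cluster EIRTV
  updated: d(C,EIRTV)=69/5, d(EIRTV,NO)=123/10
iteration 6: select EIRTV,NO (d=123/10); attach at lengths (7/5, 93/20); label the merged cluster EINORTV
  updated: d(C,EINORTV)=95/7
iteration 7: select C,EINORTV (d=95/7); attach at lengths (95/14, 89/140); label the merged cluster CEINORTV
final tree: (C:95/14,(((E:9/4,(I:1/2,T:1/2):7/4):5/2,(R:2,V:2):11/4):7/5,(N:3/2,O:3/2):93/20):89/140)
total length: 4301/140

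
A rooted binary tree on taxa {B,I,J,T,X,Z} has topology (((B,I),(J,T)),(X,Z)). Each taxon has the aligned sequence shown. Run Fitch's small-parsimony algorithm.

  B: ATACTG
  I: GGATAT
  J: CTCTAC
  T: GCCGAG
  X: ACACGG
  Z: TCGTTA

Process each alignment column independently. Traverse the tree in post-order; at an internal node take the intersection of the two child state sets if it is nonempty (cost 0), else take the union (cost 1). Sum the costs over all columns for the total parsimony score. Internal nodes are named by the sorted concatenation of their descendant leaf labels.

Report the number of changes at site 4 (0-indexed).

site 0, node BI: B={A} ∪ I={G} → {A,G} (+1)
site 0, node JT: J={C} ∪ T={G} → {C,G} (+1)
site 0, node BIJT: BI={A,G} ∩ JT={C,G} → {G} (+0)
site 0, node XZ: X={A} ∪ Z={T} → {A,T} (+1)
site 0, node BIJTXZ: BIJT={G} ∪ XZ={A,T} → {A,G,T} (+1)
site 1, node BI: B={T} ∪ I={G} → {G,T} (+1)
site 1, node JT: J={T} ∪ T={C} → {C,T} (+1)
site 1, node BIJT: BI={G,T} ∩ JT={C,T} → {T} (+0)
site 1, node XZ: X={C} ∩ Z={C} → {C} (+0)
site 1, node BIJTXZ: BIJT={T} ∪ XZ={C} → {C,T} (+1)
site 2, node BI: B={A} ∩ I={A} → {A} (+0)
site 2, node JT: J={C} ∩ T={C} → {C} (+0)
site 2, node BIJT: BI={A} ∪ JT={C} → {A,C} (+1)
site 2, node XZ: X={A} ∪ Z={G} → {A,G} (+1)
site 2, node BIJTXZ: BIJT={A,C} ∩ XZ={A,G} → {A} (+0)
site 3, node BI: B={C} ∪ I={T} → {C,T} (+1)
site 3, node JT: J={T} ∪ T={G} → {G,T} (+1)
site 3, node BIJT: BI={C,T} ∩ JT={G,T} → {T} (+0)
site 3, node XZ: X={C} ∪ Z={T} → {C,T} (+1)
site 3, node BIJTXZ: BIJT={T} ∩ XZ={C,T} → {T} (+0)
site 4, node BI: B={T} ∪ I={A} → {A,T} (+1)
site 4, node JT: J={A} ∩ T={A} → {A} (+0)
site 4, node BIJT: BI={A,T} ∩ JT={A} → {A} (+0)
site 4, node XZ: X={G} ∪ Z={T} → {G,T} (+1)
site 4, node BIJTXZ: BIJT={A} ∪ XZ={G,T} → {A,G,T} (+1)
site 5, node BI: B={G} ∪ I={T} → {G,T} (+1)
site 5, node JT: J={C} ∪ T={G} → {C,G} (+1)
site 5, node BIJT: BI={G,T} ∩ JT={C,G} → {G} (+0)
site 5, node XZ: X={G} ∪ Z={A} → {A,G} (+1)
site 5, node BIJTXZ: BIJT={G} ∩ XZ={A,G} → {G} (+0)
per-site changes: [4, 3, 2, 3, 3, 3]; total = 18

3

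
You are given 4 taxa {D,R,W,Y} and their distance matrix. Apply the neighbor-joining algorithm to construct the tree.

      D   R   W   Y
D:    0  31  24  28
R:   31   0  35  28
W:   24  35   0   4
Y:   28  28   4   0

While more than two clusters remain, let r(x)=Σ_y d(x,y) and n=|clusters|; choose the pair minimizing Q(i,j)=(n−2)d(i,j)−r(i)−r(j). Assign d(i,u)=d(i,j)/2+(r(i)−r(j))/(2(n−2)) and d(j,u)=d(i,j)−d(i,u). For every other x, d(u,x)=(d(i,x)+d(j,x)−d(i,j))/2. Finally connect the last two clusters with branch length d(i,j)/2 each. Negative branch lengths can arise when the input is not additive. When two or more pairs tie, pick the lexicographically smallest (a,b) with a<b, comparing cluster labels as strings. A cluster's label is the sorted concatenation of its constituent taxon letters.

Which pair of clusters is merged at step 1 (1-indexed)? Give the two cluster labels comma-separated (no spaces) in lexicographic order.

1. join D+R (d=31, Q=-115) ⇒ DR; edges |D|=51/4, |R|=73/4
  updated: d(DR,W)=14, d(DR,Y)=25/2
2. join DR+W (d=14, Q=-61/2) ⇒ DRW; edges |DR|=45/4, |W|=11/4
  updated: d(DRW,Y)=5/4
3. join DRW+Y (d=5/4) ⇒ DRWY; edges |DRW|=5/8, |Y|=5/8
final tree: (((D:51/4,R:73/4):45/4,W:11/4):5/8,Y:5/8)
total length: 185/4

D,R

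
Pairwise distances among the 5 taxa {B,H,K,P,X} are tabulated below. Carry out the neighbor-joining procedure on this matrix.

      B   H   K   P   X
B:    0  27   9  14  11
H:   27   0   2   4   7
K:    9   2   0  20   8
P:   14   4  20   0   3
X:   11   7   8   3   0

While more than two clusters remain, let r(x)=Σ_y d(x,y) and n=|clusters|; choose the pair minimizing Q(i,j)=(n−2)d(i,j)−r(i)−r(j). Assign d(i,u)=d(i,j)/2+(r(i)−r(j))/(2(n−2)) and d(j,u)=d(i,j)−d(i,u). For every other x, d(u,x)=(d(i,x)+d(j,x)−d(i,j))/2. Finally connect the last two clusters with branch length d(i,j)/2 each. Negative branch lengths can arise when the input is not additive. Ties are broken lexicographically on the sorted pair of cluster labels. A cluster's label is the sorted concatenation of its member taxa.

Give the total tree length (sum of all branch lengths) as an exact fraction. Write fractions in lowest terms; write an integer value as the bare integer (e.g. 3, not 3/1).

iteration 1: select B,K (d=9, Q=-73); attach at lengths (49/6, 5/6); label the merged cluster BK
  updated: d(BK,H)=10, d(BK,P)=25/2, d(BK,X)=5
iteration 2: select BK,X (d=5, Q=-65/2); attach at lengths (45/8, -5/8); label the merged cluster BKX
  updated: d(BKX,H)=6, d(BKX,P)=21/4
iteration 3: select BKX,H (d=6, Q=-61/4); attach at lengths (29/8, 19/8); label the merged cluster BHKX
  updated: d(BHKX,P)=13/8
iteration 4: select BHKX,P (d=13/8); attach at lengths (13/16, 13/16); label the merged cluster BHKPX
final tree: ((((B:49/6,K:5/6):45/8,X:-5/8):29/8,H:19/8):13/16,P:13/16)
total length: 173/8

173/8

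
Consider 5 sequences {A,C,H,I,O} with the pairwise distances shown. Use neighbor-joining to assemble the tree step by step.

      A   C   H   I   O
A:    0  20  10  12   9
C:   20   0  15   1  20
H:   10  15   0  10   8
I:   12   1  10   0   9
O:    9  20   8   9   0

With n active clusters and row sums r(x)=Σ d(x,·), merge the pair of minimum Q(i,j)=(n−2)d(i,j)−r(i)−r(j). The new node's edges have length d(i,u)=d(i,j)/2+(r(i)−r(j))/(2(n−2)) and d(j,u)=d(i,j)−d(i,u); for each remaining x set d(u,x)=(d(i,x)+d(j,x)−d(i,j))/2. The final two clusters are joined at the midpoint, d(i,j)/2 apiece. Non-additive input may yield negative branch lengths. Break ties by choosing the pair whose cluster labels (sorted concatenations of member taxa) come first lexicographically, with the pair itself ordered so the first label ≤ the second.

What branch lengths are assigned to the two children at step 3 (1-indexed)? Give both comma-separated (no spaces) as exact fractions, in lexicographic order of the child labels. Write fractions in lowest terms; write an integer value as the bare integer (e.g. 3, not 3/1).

11/8,71/8

iteration 1: select C,I (d=1, Q=-85); attach at lengths (9/2, -7/2); label the merged cluster CI
  updated: d(A,CI)=31/2, d(CI,H)=12, d(CI,O)=14
iteration 2: select A,O (d=9, Q=-95/2); attach at lengths (43/8, 29/8); label the merged cluster AO
  updated: d(AO,CI)=41/4, d(AO,H)=9/2
iteration 3: select AO,CI (d=41/4, Q=-107/4); attach at lengths (11/8, 71/8); label the merged cluster ACIO
  updated: d(ACIO,H)=25/8
iteration 4: select ACIO,H (d=25/8); attach at lengths (25/16, 25/16); label the merged cluster ACHIO
final tree: (((A:43/8,O:29/8):11/8,(C:9/2,I:-7/2):71/8):25/16,H:25/16)
total length: 187/8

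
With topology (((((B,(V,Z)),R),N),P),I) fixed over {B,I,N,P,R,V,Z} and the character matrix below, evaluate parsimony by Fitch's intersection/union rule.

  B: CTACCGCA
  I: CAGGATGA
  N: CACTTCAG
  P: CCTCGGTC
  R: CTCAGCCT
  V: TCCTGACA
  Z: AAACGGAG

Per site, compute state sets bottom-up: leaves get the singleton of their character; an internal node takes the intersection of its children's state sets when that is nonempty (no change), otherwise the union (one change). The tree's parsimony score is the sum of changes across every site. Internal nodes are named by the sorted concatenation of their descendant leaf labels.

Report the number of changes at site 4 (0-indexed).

site 0, node VZ: V={T} ∪ Z={A} → {A,T} (+1)
site 0, node BVZ: B={C} ∪ VZ={A,T} → {A,C,T} (+1)
site 0, node BRVZ: BVZ={A,C,T} ∩ R={C} → {C} (+0)
site 0, node BNRVZ: BRVZ={C} ∩ N={C} → {C} (+0)
site 0, node BNPRVZ: BNRVZ={C} ∩ P={C} → {C} (+0)
site 0, node BINPRVZ: BNPRVZ={C} ∩ I={C} → {C} (+0)
site 1, node VZ: V={C} ∪ Z={A} → {A,C} (+1)
site 1, node BVZ: B={T} ∪ VZ={A,C} → {A,C,T} (+1)
site 1, node BRVZ: BVZ={A,C,T} ∩ R={T} → {T} (+0)
site 1, node BNRVZ: BRVZ={T} ∪ N={A} → {A,T} (+1)
site 1, node BNPRVZ: BNRVZ={A,T} ∪ P={C} → {A,C,T} (+1)
site 1, node BINPRVZ: BNPRVZ={A,C,T} ∩ I={A} → {A} (+0)
site 2, node VZ: V={C} ∪ Z={A} → {A,C} (+1)
site 2, node BVZ: B={A} ∩ VZ={A,C} → {A} (+0)
site 2, node BRVZ: BVZ={A} ∪ R={C} → {A,C} (+1)
site 2, node BNRVZ: BRVZ={A,C} ∩ N={C} → {C} (+0)
site 2, node BNPRVZ: BNRVZ={C} ∪ P={T} → {C,T} (+1)
site 2, node BINPRVZ: BNPRVZ={C,T} ∪ I={G} → {C,G,T} (+1)
site 3, node VZ: V={T} ∪ Z={C} → {C,T} (+1)
site 3, node BVZ: B={C} ∩ VZ={C,T} → {C} (+0)
site 3, node BRVZ: BVZ={C} ∪ R={A} → {A,C} (+1)
site 3, node BNRVZ: BRVZ={A,C} ∪ N={T} → {A,C,T} (+1)
site 3, node BNPRVZ: BNRVZ={A,C,T} ∩ P={C} → {C} (+0)
site 3, node BINPRVZ: BNPRVZ={C} ∪ I={G} → {C,G} (+1)
site 4, node VZ: V={G} ∩ Z={G} → {G} (+0)
site 4, node BVZ: B={C} ∪ VZ={G} → {C,G} (+1)
site 4, node BRVZ: BVZ={C,G} ∩ R={G} → {G} (+0)
site 4, node BNRVZ: BRVZ={G} ∪ N={T} → {G,T} (+1)
site 4, node BNPRVZ: BNRVZ={G,T} ∩ P={G} → {G} (+0)
site 4, node BINPRVZ: BNPRVZ={G} ∪ I={A} → {A,G} (+1)
site 5, node VZ: V={A} ∪ Z={G} → {A,G} (+1)
site 5, node BVZ: B={G} ∩ VZ={A,G} → {G} (+0)
site 5, node BRVZ: BVZ={G} ∪ R={C} → {C,G} (+1)
site 5, node BNRVZ: BRVZ={C,G} ∩ N={C} → {C} (+0)
site 5, node BNPRVZ: BNRVZ={C} ∪ P={G} → {C,G} (+1)
site 5, node BINPRVZ: BNPRVZ={C,G} ∪ I={T} → {C,G,T} (+1)
site 6, node VZ: V={C} ∪ Z={A} → {A,C} (+1)
site 6, node BVZ: B={C} ∩ VZ={A,C} → {C} (+0)
site 6, node BRVZ: BVZ={C} ∩ R={C} → {C} (+0)
site 6, node BNRVZ: BRVZ={C} ∪ N={A} → {A,C} (+1)
site 6, node BNPRVZ: BNRVZ={A,C} ∪ P={T} → {A,C,T} (+1)
site 6, node BINPRVZ: BNPRVZ={A,C,T} ∪ I={G} → {A,C,G,T} (+1)
site 7, node VZ: V={A} ∪ Z={G} → {A,G} (+1)
site 7, node BVZ: B={A} ∩ VZ={A,G} → {A} (+0)
site 7, node BRVZ: BVZ={A} ∪ R={T} → {A,T} (+1)
site 7, node BNRVZ: BRVZ={A,T} ∪ N={G} → {A,G,T} (+1)
site 7, node BNPRVZ: BNRVZ={A,G,T} ∪ P={C} → {A,C,G,T} (+1)
site 7, node BINPRVZ: BNPRVZ={A,C,G,T} ∩ I={A} → {A} (+0)
per-site changes: [2, 4, 4, 4, 3, 4, 4, 4]; total = 29

3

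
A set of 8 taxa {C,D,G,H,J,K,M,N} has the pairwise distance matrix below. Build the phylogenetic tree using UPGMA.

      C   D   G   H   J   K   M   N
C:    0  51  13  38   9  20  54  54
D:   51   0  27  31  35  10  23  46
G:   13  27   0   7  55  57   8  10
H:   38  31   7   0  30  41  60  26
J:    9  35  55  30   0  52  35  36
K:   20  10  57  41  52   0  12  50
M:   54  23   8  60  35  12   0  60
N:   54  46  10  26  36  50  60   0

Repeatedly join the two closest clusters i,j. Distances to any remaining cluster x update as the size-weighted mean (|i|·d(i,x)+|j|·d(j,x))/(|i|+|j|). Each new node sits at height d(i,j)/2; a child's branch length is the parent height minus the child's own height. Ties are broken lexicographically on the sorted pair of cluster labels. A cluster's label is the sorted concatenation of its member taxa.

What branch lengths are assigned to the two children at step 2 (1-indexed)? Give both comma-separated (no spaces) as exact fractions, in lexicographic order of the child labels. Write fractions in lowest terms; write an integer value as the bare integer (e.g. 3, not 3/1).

9/2,9/2

step 1: merge (G,H) at d=7; branch lengths G→7/2, H→7/2; new cluster GH
  updated: d(C,GH)=51/2, d(D,GH)=29, d(GH,J)=85/2, d(GH,K)=49, d(GH,M)=34, d(GH,N)=18
step 2: merge (C,J) at d=9; branch lengths C→9/2, J→9/2; new cluster CJ
  updated: d(CJ,D)=43, d(CJ,GH)=34, d(CJ,K)=36, d(CJ,M)=89/2, d(CJ,N)=45
step 3: merge (D,K) at d=10; branch lengths D→5, K→5; new cluster DK
  updated: d(CJ,DK)=79/2, d(DK,GH)=39, d(DK,M)=35/2, d(DK,N)=48
step 4: merge (DK,M) at d=35/2; branch lengths DK→15/4, M→35/4; new cluster DKM
  updated: d(CJ,DKM)=247/6, d(DKM,GH)=112/3, d(DKM,N)=52
step 5: merge (GH,N) at d=18; branch lengths GH→11/2, N→9; new cluster GHN
  updated: d(CJ,GHN)=113/3, d(DKM,GHN)=380/9
step 6: merge (CJ,GHN) at d=113/3; branch lengths CJ→43/3, GHN→59/6; new cluster CGHJN
  updated: d(CGHJN,DKM)=209/5
step 7: merge (CGHJN,DKM) at d=209/5; branch lengths CGHJN→31/15, DKM→243/20; new cluster CDGHJKMN
final tree: (((C:9/2,J:9/2):43/3,((G:7/2,H:7/2):11/2,N:9):59/6):31/15,((D:5,K:5):15/4,M:35/4):243/20)
total length: 5483/60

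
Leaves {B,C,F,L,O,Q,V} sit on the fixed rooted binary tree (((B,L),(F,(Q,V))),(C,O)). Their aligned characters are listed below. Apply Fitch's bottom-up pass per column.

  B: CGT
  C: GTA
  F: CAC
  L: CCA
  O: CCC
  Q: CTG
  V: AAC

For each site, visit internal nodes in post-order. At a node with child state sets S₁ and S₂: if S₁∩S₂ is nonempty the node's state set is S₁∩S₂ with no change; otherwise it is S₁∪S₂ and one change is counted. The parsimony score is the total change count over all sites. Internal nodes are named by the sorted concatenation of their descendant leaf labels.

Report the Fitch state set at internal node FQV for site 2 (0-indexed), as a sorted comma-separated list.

[col 0] BL: children B:{C}, L:{C} ∩→ {C}; cost 0
[col 0] QV: children Q:{C}, V:{A} ∪→ {A,C}; cost 1
[col 0] FQV: children F:{C}, QV:{A,C} ∩→ {C}; cost 0
[col 0] BFLQV: children BL:{C}, FQV:{C} ∩→ {C}; cost 0
[col 0] CO: children C:{G}, O:{C} ∪→ {C,G}; cost 1
[col 0] BCFLOQV: children BFLQV:{C}, CO:{C,G} ∩→ {C}; cost 0
[col 1] BL: children B:{G}, L:{C} ∪→ {C,G}; cost 1
[col 1] QV: children Q:{T}, V:{A} ∪→ {A,T}; cost 1
[col 1] FQV: children F:{A}, QV:{A,T} ∩→ {A}; cost 0
[col 1] BFLQV: children BL:{C,G}, FQV:{A} ∪→ {A,C,G}; cost 1
[col 1] CO: children C:{T}, O:{C} ∪→ {C,T}; cost 1
[col 1] BCFLOQV: children BFLQV:{A,C,G}, CO:{C,T} ∩→ {C}; cost 0
[col 2] BL: children B:{T}, L:{A} ∪→ {A,T}; cost 1
[col 2] QV: children Q:{G}, V:{C} ∪→ {C,G}; cost 1
[col 2] FQV: children F:{C}, QV:{C,G} ∩→ {C}; cost 0
[col 2] BFLQV: children BL:{A,T}, FQV:{C} ∪→ {A,C,T}; cost 1
[col 2] CO: children C:{A}, O:{C} ∪→ {A,C}; cost 1
[col 2] BCFLOQV: children BFLQV:{A,C,T}, CO:{A,C} ∩→ {A,C}; cost 0
per-site changes: [2, 4, 4]; total = 10

C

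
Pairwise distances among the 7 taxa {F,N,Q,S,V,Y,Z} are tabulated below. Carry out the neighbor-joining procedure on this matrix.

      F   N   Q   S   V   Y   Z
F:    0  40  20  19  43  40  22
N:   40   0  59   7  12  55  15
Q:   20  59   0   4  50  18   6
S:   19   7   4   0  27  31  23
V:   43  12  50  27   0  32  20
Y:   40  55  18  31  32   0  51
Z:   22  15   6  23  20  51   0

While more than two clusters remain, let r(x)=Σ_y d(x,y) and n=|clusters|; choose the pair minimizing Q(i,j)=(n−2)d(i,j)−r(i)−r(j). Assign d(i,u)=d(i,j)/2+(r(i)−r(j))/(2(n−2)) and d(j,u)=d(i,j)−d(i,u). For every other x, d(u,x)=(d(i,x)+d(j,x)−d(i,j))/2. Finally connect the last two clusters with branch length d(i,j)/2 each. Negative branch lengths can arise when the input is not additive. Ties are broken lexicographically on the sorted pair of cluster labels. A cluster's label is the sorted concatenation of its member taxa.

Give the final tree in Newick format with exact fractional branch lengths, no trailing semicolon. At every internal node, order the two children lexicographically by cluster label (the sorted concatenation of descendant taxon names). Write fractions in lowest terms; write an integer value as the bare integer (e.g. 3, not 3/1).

1. join N+V (d=12, Q=-312) ⇒ NV; edges |N|=32/5, |V|=28/5
  updated: d(F,NV)=71/2, d(NV,Q)=97/2, d(NV,S)=11, d(NV,Y)=75/2, d(NV,Z)=23/2
2. join NV+Z (d=23/2, Q=-423/2) ⇒ NVZ; edges |NV|=153/16, |Z|=31/16
  updated: d(F,NVZ)=23, d(NVZ,Q)=43/2, d(NVZ,S)=45/4, d(NVZ,Y)=77/2
3. join Q+Y (d=18, Q=-137) ⇒ QY; edges |Q|=-5/3, |Y|=59/3
  updated: d(F,QY)=21, d(NVZ,QY)=21, d(QY,S)=17/2
4. join F+NVZ (d=23, Q=-289/4) ⇒ FNVZ; edges |F|=215/16, |NVZ|=153/16
  updated: d(FNVZ,QY)=19/2, d(FNVZ,S)=29/8
5. join FNVZ+QY (d=19/2, Q=-173/8) ⇒ FNQVYZ; edges |FNVZ|=37/16, |QY|=115/16
  updated: d(FNQVYZ,S)=21/16
6. join FNQVYZ+S (d=21/16) ⇒ FNQSVYZ; edges |FNQVYZ|=21/32, |S|=21/32
final tree: (((F:215/16,((N:32/5,V:28/5):153/16,Z:31/16):153/16):37/16,(Q:-5/3,Y:59/3):115/16):21/32,S:21/32)
total length: 1205/16

(((F:215/16,((N:32/5,V:28/5):153/16,Z:31/16):153/16):37/16,(Q:-5/3,Y:59/3):115/16):21/32,S:21/32)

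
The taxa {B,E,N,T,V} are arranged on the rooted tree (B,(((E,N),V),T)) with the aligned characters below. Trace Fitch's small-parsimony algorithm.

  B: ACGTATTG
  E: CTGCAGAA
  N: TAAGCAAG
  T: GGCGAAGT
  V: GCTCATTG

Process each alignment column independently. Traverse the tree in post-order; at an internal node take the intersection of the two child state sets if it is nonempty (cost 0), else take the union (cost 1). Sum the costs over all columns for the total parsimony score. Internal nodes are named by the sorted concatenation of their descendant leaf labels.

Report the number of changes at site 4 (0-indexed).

EN@0: {C} ∪ {T} = {C,T} (union, +1)
ENV@0: {C,T} ∪ {G} = {C,G,T} (union, +1)
ENTV@0: {C,G,T} ∩ {G} = {G} (intersection, +0)
BENTV@0: {A} ∪ {G} = {A,G} (union, +1)
EN@1: {T} ∪ {A} = {A,T} (union, +1)
ENV@1: {A,T} ∪ {C} = {A,C,T} (union, +1)
ENTV@1: {A,C,T} ∪ {G} = {A,C,G,T} (union, +1)
BENTV@1: {C} ∩ {A,C,G,T} = {C} (intersection, +0)
EN@2: {G} ∪ {A} = {A,G} (union, +1)
ENV@2: {A,G} ∪ {T} = {A,G,T} (union, +1)
ENTV@2: {A,G,T} ∪ {C} = {A,C,G,T} (union, +1)
BENTV@2: {G} ∩ {A,C,G,T} = {G} (intersection, +0)
EN@3: {C} ∪ {G} = {C,G} (union, +1)
ENV@3: {C,G} ∩ {C} = {C} (intersection, +0)
ENTV@3: {C} ∪ {G} = {C,G} (union, +1)
BENTV@3: {T} ∪ {C,G} = {C,G,T} (union, +1)
EN@4: {A} ∪ {C} = {A,C} (union, +1)
ENV@4: {A,C} ∩ {A} = {A} (intersection, +0)
ENTV@4: {A} ∩ {A} = {A} (intersection, +0)
BENTV@4: {A} ∩ {A} = {A} (intersection, +0)
EN@5: {G} ∪ {A} = {A,G} (union, +1)
ENV@5: {A,G} ∪ {T} = {A,G,T} (union, +1)
ENTV@5: {A,G,T} ∩ {A} = {A} (intersection, +0)
BENTV@5: {T} ∪ {A} = {A,T} (union, +1)
EN@6: {A} ∩ {A} = {A} (intersection, +0)
ENV@6: {A} ∪ {T} = {A,T} (union, +1)
ENTV@6: {A,T} ∪ {G} = {A,G,T} (union, +1)
BENTV@6: {T} ∩ {A,G,T} = {T} (intersection, +0)
EN@7: {A} ∪ {G} = {A,G} (union, +1)
ENV@7: {A,G} ∩ {G} = {G} (intersection, +0)
ENTV@7: {G} ∪ {T} = {G,T} (union, +1)
BENTV@7: {G} ∩ {G,T} = {G} (intersection, +0)
per-site changes: [3, 3, 3, 3, 1, 3, 2, 2]; total = 20

1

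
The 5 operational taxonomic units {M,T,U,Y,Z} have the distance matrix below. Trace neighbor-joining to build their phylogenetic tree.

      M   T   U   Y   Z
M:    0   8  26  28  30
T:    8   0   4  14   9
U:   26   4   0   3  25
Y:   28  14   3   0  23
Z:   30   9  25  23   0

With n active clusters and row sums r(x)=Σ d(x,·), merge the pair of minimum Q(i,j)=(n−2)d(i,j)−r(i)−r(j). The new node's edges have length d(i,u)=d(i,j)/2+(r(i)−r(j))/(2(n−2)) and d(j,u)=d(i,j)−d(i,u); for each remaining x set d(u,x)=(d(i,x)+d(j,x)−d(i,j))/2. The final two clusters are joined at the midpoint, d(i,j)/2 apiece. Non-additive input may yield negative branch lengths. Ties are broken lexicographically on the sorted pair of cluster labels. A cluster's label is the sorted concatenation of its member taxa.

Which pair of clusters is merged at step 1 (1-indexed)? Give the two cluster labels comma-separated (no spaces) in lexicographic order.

U,Y

1. join U+Y (d=3, Q=-117) ⇒ UY; edges |U|=-1/6, |Y|=19/6
  updated: d(M,UY)=51/2, d(T,UY)=15/2, d(UY,Z)=45/2
2. join M+T (d=8, Q=-72) ⇒ MT; edges |M|=55/4, |T|=-23/4
  updated: d(MT,UY)=25/2, d(MT,Z)=31/2
3. join MT+UY (d=25/2, Q=-101/2) ⇒ MTUY; edges |MT|=11/4, |UY|=39/4
  updated: d(MTUY,Z)=51/4
4. join MTUY+Z (d=51/4) ⇒ MTUYZ; edges |MTUY|=51/8, |Z|=51/8
final tree: (((M:55/4,T:-23/4):11/4,(U:-1/6,Y:19/6):39/4):51/8,Z:51/8)
total length: 145/4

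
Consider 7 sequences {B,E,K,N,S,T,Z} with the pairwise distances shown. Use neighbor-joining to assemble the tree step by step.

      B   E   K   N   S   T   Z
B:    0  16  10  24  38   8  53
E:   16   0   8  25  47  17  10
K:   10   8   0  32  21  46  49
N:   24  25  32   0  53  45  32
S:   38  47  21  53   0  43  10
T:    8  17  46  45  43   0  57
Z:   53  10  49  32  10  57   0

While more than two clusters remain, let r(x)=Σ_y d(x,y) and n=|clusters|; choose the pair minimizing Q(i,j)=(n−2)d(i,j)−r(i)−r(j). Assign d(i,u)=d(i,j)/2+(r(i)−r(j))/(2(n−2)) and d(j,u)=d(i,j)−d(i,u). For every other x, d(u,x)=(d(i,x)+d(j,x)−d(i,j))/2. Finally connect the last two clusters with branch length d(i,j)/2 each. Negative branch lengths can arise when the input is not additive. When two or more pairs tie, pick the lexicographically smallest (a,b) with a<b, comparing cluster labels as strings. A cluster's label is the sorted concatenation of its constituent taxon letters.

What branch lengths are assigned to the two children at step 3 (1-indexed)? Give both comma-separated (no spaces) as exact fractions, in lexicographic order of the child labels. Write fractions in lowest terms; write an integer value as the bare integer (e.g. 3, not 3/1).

431/24,469/24

1. join S+Z (d=10, Q=-373) ⇒ SZ; edges |S|=51/10, |Z|=49/10
  updated: d(B,SZ)=81/2, d(E,SZ)=47/2, d(K,SZ)=30, d(N,SZ)=75/2, d(SZ,T)=45
2. join B+T (d=8, Q=-455/2) ⇒ BT; edges |B|=-61/16, |T|=189/16
  updated: d(BT,E)=25/2, d(BT,K)=24, d(BT,N)=61/2, d(BT,SZ)=155/4
3. join N+SZ (d=75/2, Q=-569/4) ⇒ NSZ; edges |N|=431/24, |SZ|=469/24
  updated: d(BT,NSZ)=127/8, d(E,NSZ)=11/2, d(K,NSZ)=49/4
4. join BT+NSZ (d=127/8, Q=-217/4) ⇒ BNSTZ; edges |BT|=101/8, |NSZ|=13/4
  updated: d(BNSTZ,E)=17/16, d(BNSTZ,K)=163/16
5. join BNSTZ+E (d=17/16, Q=-77/4) ⇒ BENSTZ; edges |BNSTZ|=13/8, |E|=-9/16
  updated: d(BENSTZ,K)=137/16
6. join BENSTZ+K (d=137/16) ⇒ BEKNSTZ; edges |BENSTZ|=137/32, |K|=137/32
final tree: ((((B:-61/16,T:189/16):101/8,(N:431/24,(S:51/10,Z:49/10):469/24):13/4):13/8,E:-9/16):137/32,K:137/32)
total length: 81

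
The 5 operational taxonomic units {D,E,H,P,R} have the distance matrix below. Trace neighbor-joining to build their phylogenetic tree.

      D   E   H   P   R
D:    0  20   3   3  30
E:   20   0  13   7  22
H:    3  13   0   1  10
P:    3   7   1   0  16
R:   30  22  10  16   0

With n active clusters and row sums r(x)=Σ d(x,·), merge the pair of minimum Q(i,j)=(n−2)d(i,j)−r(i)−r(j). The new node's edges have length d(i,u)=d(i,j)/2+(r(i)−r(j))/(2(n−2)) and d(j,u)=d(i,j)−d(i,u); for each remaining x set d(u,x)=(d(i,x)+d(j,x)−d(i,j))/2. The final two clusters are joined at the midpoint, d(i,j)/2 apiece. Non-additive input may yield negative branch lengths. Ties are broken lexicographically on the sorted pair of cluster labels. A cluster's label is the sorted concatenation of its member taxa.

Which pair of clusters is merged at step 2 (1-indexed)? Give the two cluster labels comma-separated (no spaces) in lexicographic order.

D,P

1. join H+R (d=10, Q=-75) ⇒ HR; edges |H|=-7/2, |R|=27/2
  updated: d(D,HR)=23/2, d(E,HR)=25/2, d(HR,P)=7/2
2. join D+P (d=3, Q=-42) ⇒ DP; edges |D|=27/4, |P|=-15/4
  updated: d(DP,E)=12, d(DP,HR)=6
3. join DP+E (d=12, Q=-61/2) ⇒ DEP; edges |DP|=11/4, |E|=37/4
  updated: d(DEP,HR)=13/4
4. join DEP+HR (d=13/4) ⇒ DEHPR; edges |DEP|=13/8, |HR|=13/8
final tree: (((D:27/4,P:-15/4):11/4,E:37/4):13/8,(H:-7/2,R:27/2):13/8)
total length: 113/4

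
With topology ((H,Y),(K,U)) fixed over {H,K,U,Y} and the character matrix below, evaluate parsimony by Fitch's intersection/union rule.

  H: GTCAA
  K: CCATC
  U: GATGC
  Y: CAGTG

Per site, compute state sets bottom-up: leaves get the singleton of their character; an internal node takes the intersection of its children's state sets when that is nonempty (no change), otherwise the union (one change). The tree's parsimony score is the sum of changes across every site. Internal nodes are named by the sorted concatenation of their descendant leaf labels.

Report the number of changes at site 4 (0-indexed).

2

site 0, node HY: H={G} ∪ Y={C} → {C,G} (+1)
site 0, node KU: K={C} ∪ U={G} → {C,G} (+1)
site 0, node HKUY: HY={C,G} ∩ KU={C,G} → {C,G} (+0)
site 1, node HY: H={T} ∪ Y={A} → {A,T} (+1)
site 1, node KU: K={C} ∪ U={A} → {A,C} (+1)
site 1, node HKUY: HY={A,T} ∩ KU={A,C} → {A} (+0)
site 2, node HY: H={C} ∪ Y={G} → {C,G} (+1)
site 2, node KU: K={A} ∪ U={T} → {A,T} (+1)
site 2, node HKUY: HY={C,G} ∪ KU={A,T} → {A,C,G,T} (+1)
site 3, node HY: H={A} ∪ Y={T} → {A,T} (+1)
site 3, node KU: K={T} ∪ U={G} → {G,T} (+1)
site 3, node HKUY: HY={A,T} ∩ KU={G,T} → {T} (+0)
site 4, node HY: H={A} ∪ Y={G} → {A,G} (+1)
site 4, node KU: K={C} ∩ U={C} → {C} (+0)
site 4, node HKUY: HY={A,G} ∪ KU={C} → {A,C,G} (+1)
per-site changes: [2, 2, 3, 2, 2]; total = 11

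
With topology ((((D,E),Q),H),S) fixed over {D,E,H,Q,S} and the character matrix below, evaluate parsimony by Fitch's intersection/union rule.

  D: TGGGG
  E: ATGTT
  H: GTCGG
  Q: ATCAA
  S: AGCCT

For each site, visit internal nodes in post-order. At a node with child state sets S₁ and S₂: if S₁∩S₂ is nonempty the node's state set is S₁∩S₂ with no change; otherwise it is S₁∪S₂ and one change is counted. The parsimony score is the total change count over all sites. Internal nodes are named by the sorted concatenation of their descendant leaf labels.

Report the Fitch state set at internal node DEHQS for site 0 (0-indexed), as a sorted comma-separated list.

[col 0] DE: children D:{T}, E:{A} ∪→ {A,T}; cost 1
[col 0] DEQ: children DE:{A,T}, Q:{A} ∩→ {A}; cost 0
[col 0] DEHQ: children DEQ:{A}, H:{G} ∪→ {A,G}; cost 1
[col 0] DEHQS: children DEHQ:{A,G}, S:{A} ∩→ {A}; cost 0
[col 1] DE: children D:{G}, E:{T} ∪→ {G,T}; cost 1
[col 1] DEQ: children DE:{G,T}, Q:{T} ∩→ {T}; cost 0
[col 1] DEHQ: children DEQ:{T}, H:{T} ∩→ {T}; cost 0
[col 1] DEHQS: children DEHQ:{T}, S:{G} ∪→ {G,T}; cost 1
[col 2] DE: children D:{G}, E:{G} ∩→ {G}; cost 0
[col 2] DEQ: children DE:{G}, Q:{C} ∪→ {C,G}; cost 1
[col 2] DEHQ: children DEQ:{C,G}, H:{C} ∩→ {C}; cost 0
[col 2] DEHQS: children DEHQ:{C}, S:{C} ∩→ {C}; cost 0
[col 3] DE: children D:{G}, E:{T} ∪→ {G,T}; cost 1
[col 3] DEQ: children DE:{G,T}, Q:{A} ∪→ {A,G,T}; cost 1
[col 3] DEHQ: children DEQ:{A,G,T}, H:{G} ∩→ {G}; cost 0
[col 3] DEHQS: children DEHQ:{G}, S:{C} ∪→ {C,G}; cost 1
[col 4] DE: children D:{G}, E:{T} ∪→ {G,T}; cost 1
[col 4] DEQ: children DE:{G,T}, Q:{A} ∪→ {A,G,T}; cost 1
[col 4] DEHQ: children DEQ:{A,G,T}, H:{G} ∩→ {G}; cost 0
[col 4] DEHQS: children DEHQ:{G}, S:{T} ∪→ {G,T}; cost 1
per-site changes: [2, 2, 1, 3, 3]; total = 11

A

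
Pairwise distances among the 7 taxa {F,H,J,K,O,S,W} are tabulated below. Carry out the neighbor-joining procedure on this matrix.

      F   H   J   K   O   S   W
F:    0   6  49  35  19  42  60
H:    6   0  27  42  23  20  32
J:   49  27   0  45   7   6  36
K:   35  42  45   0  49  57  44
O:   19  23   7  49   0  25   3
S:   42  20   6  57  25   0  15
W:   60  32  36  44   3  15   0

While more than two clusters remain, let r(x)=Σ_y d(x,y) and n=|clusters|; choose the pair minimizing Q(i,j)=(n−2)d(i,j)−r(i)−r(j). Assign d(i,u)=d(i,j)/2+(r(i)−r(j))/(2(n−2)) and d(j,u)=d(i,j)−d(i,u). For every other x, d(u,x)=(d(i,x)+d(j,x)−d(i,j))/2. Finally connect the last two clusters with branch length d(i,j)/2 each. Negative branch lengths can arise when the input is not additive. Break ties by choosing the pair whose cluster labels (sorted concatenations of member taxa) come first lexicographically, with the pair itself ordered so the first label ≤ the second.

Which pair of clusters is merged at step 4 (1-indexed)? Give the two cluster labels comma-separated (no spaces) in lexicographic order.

iteration 1: select F,H (d=6, Q=-331); attach at lengths (91/10, -31/10); label the merged cluster FH
  updated: d(FH,J)=35, d(FH,K)=71/2, d(FH,O)=18, d(FH,S)=28, d(FH,W)=43
iteration 2: select FH,K (d=71/2, Q=-248); attach at lengths (71/8, 213/8); label the merged cluster FHK
  updated: d(FHK,J)=89/4, d(FHK,O)=63/4, d(FHK,S)=99/4, d(FHK,W)=103/4
iteration 3: select J,S (d=6, Q=-124); attach at lengths (37/12, 35/12); label the merged cluster JS
  updated: d(FHK,JS)=41/2, d(JS,O)=13, d(JS,W)=45/2
iteration 4: select FHK,JS (d=41/2, Q=-77); attach at lengths (47/4, 35/4); label the merged cluster FHJKS
  updated: d(FHJKS,O)=33/8, d(FHJKS,W)=111/8
iteration 5: select FHJKS,O (d=33/8, Q=-21); attach at lengths (15/2, -27/8); label the merged cluster FHJKOS
  updated: d(FHJKOS,W)=51/8
iteration 6: select FHJKOS,W (d=51/8); attach at lengths (51/16, 51/16); label the merged cluster FHJKOSW
final tree: (((((F:91/10,H:-31/10):71/8,K:213/8):47/4,(J:37/12,S:35/12):35/4):15/2,O:-27/8):51/16,W:51/16)
total length: 157/2

FHK,JS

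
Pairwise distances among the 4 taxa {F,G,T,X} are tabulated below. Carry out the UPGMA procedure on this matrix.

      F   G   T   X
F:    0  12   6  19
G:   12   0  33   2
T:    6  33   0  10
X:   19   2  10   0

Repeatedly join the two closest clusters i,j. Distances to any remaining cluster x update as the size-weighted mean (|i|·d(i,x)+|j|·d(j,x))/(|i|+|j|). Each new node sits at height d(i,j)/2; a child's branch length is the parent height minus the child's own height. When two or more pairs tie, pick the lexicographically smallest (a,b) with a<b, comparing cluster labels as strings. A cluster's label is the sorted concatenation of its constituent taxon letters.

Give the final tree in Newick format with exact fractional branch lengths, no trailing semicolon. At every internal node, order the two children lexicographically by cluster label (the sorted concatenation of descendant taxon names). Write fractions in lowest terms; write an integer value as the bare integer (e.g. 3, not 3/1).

((F:3,T:3):25/4,(G:1,X:1):33/4)

1. join G+X (d=2) ⇒ GX; edges |G|=1, |X|=1
  updated: d(F,GX)=31/2, d(GX,T)=43/2
2. join F+T (d=6) ⇒ FT; edges |F|=3, |T|=3
  updated: d(FT,GX)=37/2
3. join FT+GX (d=37/2) ⇒ FGTX; edges |FT|=25/4, |GX|=33/4
final tree: ((F:3,T:3):25/4,(G:1,X:1):33/4)
total length: 45/2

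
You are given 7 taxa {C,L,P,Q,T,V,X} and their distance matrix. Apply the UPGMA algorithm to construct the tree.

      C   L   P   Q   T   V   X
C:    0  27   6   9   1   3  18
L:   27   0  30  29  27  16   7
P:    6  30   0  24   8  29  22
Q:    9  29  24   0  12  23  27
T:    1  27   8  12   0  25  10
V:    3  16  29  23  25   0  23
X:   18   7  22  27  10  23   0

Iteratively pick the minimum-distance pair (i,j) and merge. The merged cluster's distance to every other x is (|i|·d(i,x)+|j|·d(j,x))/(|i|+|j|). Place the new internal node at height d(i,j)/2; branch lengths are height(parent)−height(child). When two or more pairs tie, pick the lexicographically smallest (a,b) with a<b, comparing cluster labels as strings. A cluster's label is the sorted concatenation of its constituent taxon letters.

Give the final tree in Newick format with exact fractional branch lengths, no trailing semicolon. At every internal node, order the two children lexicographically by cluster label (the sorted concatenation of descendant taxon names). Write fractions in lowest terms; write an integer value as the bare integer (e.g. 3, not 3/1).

1. join C+T (d=1) ⇒ CT; edges |C|=1/2, |T|=1/2
  updated: d(CT,L)=27, d(CT,P)=7, d(CT,Q)=21/2, d(CT,V)=14, d(CT,X)=14
2. join CT+P (d=7) ⇒ CPT; edges |CT|=3, |P|=7/2
  updated: d(CPT,L)=28, d(CPT,Q)=15, d(CPT,V)=19, d(CPT,X)=50/3
3. join L+X (d=7) ⇒ LX; edges |L|=7/2, |X|=7/2
  updated: d(CPT,LX)=67/3, d(LX,Q)=28, d(LX,V)=39/2
4. join CPT+Q (d=15) ⇒ CPQT; edges |CPT|=4, |Q|=15/2
  updated: d(CPQT,LX)=95/4, d(CPQT,V)=20
5. join LX+V (d=39/2) ⇒ LVX; edges |LX|=25/4, |V|=39/4
  updated: d(CPQT,LVX)=45/2
6. join CPQT+LVX (d=45/2) ⇒ CLPQTVX; edges |CPQT|=15/4, |LVX|=3/2
final tree: ((((C:1/2,T:1/2):3,P:7/2):4,Q:15/2):15/4,((L:7/2,X:7/2):25/4,V:39/4):3/2)
total length: 189/4

((((C:1/2,T:1/2):3,P:7/2):4,Q:15/2):15/4,((L:7/2,X:7/2):25/4,V:39/4):3/2)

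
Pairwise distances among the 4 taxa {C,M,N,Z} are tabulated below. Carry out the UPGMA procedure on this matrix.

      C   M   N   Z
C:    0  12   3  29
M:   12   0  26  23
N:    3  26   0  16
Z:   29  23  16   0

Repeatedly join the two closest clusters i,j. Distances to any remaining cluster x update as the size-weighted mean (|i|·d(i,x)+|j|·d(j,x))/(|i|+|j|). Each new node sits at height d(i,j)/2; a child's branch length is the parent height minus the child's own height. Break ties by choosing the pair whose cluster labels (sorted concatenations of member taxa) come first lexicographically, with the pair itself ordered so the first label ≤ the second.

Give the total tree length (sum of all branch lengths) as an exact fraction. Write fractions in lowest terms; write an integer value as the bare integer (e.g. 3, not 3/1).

101/3

1. join C+N (d=3) ⇒ CN; edges |C|=3/2, |N|=3/2
  updated: d(CN,M)=19, d(CN,Z)=45/2
2. join CN+M (d=19) ⇒ CMN; edges |CN|=8, |M|=19/2
  updated: d(CMN,Z)=68/3
3. join CMN+Z (d=68/3) ⇒ CMNZ; edges |CMN|=11/6, |Z|=34/3
final tree: (((C:3/2,N:3/2):8,M:19/2):11/6,Z:34/3)
total length: 101/3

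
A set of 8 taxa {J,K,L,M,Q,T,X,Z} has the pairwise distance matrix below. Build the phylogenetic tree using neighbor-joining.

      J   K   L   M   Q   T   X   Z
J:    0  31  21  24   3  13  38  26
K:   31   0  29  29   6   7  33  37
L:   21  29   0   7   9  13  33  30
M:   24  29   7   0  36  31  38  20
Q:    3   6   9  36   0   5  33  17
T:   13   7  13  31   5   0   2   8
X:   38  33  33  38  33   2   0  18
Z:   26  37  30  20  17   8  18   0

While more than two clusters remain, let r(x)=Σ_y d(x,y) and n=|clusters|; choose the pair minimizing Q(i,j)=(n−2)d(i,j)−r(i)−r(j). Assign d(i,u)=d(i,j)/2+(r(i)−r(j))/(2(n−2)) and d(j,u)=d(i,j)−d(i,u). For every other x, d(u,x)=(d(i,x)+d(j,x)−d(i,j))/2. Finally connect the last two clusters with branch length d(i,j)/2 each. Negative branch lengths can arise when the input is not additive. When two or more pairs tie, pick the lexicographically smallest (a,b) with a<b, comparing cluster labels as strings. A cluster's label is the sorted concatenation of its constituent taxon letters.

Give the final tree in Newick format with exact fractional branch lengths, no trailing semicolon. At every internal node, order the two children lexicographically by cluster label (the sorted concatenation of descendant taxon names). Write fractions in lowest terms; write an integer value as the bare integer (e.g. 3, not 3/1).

(((J:133/16,(K:21/2,Q:-9/2):91/16):19/8,(L:-1/12,M:85/12):39/4):57/16,((T:-37/4,X:45/4):129/32,Z:255/32):57/16)

1. join L+M (d=7, Q=-285) ⇒ LM; edges |L|=-1/12, |M|=85/12
  updated: d(J,LM)=19, d(K,LM)=51/2, d(LM,Q)=19, d(LM,T)=37/2, d(LM,X)=32, d(LM,Z)=43/2
2. join T+X (d=2, Q=-399/2) ⇒ TX; edges |T|=-37/4, |X|=45/4
  updated: d(J,TX)=49/2, d(K,TX)=19, d(LM,TX)=97/4, d(Q,TX)=18, d(TX,Z)=12
3. join TX+Z (d=12, Q=-653/4) ⇒ TXZ; edges |TX|=129/32, |Z|=255/32
  updated: d(J,TXZ)=77/4, d(K,TXZ)=22, d(LM,TXZ)=135/8, d(Q,TXZ)=23/2
4. join K+Q (d=6, Q=-106) ⇒ KQ; edges |K|=21/2, |Q|=-9/2
  updated: d(J,KQ)=14, d(KQ,LM)=77/4, d(KQ,TXZ)=55/4
5. join J+KQ (d=14, Q=-285/4) ⇒ JKQ; edges |J|=133/16, |KQ|=91/16
  updated: d(JKQ,LM)=97/8, d(JKQ,TXZ)=19/2
6. join JKQ+LM (d=97/8, Q=-77/2) ⇒ JKLMQ; edges |JKQ|=19/8, |LM|=39/4
  updated: d(JKLMQ,TXZ)=57/8
7. join JKLMQ+TXZ (d=57/8) ⇒ JKLMQTXZ; edges |JKLMQ|=57/16, |TXZ|=57/16
final tree: (((J:133/16,(K:21/2,Q:-9/2):91/16):19/8,(L:-1/12,M:85/12):39/4):57/16,((T:-37/4,X:45/4):129/32,Z:255/32):57/16)
total length: 241/4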